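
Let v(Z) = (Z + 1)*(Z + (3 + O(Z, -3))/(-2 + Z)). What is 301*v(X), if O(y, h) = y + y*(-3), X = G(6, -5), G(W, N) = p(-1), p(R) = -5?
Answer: 8256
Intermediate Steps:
G(W, N) = -5
X = -5
O(y, h) = -2*y (O(y, h) = y - 3*y = -2*y)
v(Z) = (1 + Z)*(Z + (3 - 2*Z)/(-2 + Z)) (v(Z) = (Z + 1)*(Z + (3 - 2*Z)/(-2 + Z)) = (1 + Z)*(Z + (3 - 2*Z)/(-2 + Z)))
301*v(X) = 301*((3 + (-5)³ - 1*(-5) - 3*(-5)²)/(-2 - 5)) = 301*((3 - 125 + 5 - 3*25)/(-7)) = 301*(-(3 - 125 + 5 - 75)/7) = 301*(-⅐*(-192)) = 301*(192/7) = 8256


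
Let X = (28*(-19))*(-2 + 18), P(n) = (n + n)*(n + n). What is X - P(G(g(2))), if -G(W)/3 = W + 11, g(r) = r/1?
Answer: -14596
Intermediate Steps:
g(r) = r (g(r) = r*1 = r)
G(W) = -33 - 3*W (G(W) = -3*(W + 11) = -3*(11 + W) = -33 - 3*W)
P(n) = 4*n² (P(n) = (2*n)*(2*n) = 4*n²)
X = -8512 (X = -532*16 = -8512)
X - P(G(g(2))) = -8512 - 4*(-33 - 3*2)² = -8512 - 4*(-33 - 6)² = -8512 - 4*(-39)² = -8512 - 4*1521 = -8512 - 1*6084 = -8512 - 6084 = -14596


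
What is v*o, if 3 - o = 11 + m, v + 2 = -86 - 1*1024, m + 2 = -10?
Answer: -4448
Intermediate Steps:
m = -12 (m = -2 - 10 = -12)
v = -1112 (v = -2 + (-86 - 1*1024) = -2 + (-86 - 1024) = -2 - 1110 = -1112)
o = 4 (o = 3 - (11 - 12) = 3 - 1*(-1) = 3 + 1 = 4)
v*o = -1112*4 = -4448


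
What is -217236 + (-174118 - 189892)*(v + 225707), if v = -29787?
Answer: -71317056436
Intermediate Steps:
-217236 + (-174118 - 189892)*(v + 225707) = -217236 + (-174118 - 189892)*(-29787 + 225707) = -217236 - 364010*195920 = -217236 - 71316839200 = -71317056436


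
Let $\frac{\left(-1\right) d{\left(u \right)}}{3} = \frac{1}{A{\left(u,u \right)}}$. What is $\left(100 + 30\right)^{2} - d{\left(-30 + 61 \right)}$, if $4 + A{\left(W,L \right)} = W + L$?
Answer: $\frac{980203}{58} \approx 16900.0$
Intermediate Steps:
$A{\left(W,L \right)} = -4 + L + W$ ($A{\left(W,L \right)} = -4 + \left(W + L\right) = -4 + \left(L + W\right) = -4 + L + W$)
$d{\left(u \right)} = - \frac{3}{-4 + 2 u}$ ($d{\left(u \right)} = - \frac{3}{-4 + u + u} = - \frac{3}{-4 + 2 u}$)
$\left(100 + 30\right)^{2} - d{\left(-30 + 61 \right)} = \left(100 + 30\right)^{2} - - \frac{3}{-4 + 2 \left(-30 + 61\right)} = 130^{2} - - \frac{3}{-4 + 2 \cdot 31} = 16900 - - \frac{3}{-4 + 62} = 16900 - - \frac{3}{58} = 16900 + \frac{3}{58} = \frac{980203}{58}$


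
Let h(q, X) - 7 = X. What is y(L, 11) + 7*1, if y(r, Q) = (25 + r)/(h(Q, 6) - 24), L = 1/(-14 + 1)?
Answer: 677/143 ≈ 4.7343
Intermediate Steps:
h(q, X) = 7 + X
L = -1/13 (L = 1/(-13) = -1/13 ≈ -0.076923)
y(r, Q) = -25/11 - r/11 (y(r, Q) = (25 + r)/((7 + 6) - 24) = (25 + r)/(13 - 24) = (25 + r)/(-11) = (25 + r)*(-1/11) = -25/11 - r/11)
y(L, 11) + 7*1 = (-25/11 - 1/11*(-1/13)) + 7*1 = (-25/11 + 1/143) + 7 = -324/143 + 7 = 677/143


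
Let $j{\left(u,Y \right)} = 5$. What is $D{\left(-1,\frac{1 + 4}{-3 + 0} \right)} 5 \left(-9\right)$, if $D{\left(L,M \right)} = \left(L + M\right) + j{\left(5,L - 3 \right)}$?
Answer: $-105$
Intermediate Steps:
$D{\left(L,M \right)} = 5 + L + M$ ($D{\left(L,M \right)} = \left(L + M\right) + 5 = 5 + L + M$)
$D{\left(-1,\frac{1 + 4}{-3 + 0} \right)} 5 \left(-9\right) = \left(5 - 1 + \frac{1 + 4}{-3 + 0}\right) 5 \left(-9\right) = \left(5 - 1 + \frac{5}{-3}\right) 5 \left(-9\right) = \left(5 - 1 + 5 \left(- \frac{1}{3}\right)\right) 5 \left(-9\right) = \left(5 - 1 - \frac{5}{3}\right) 5 \left(-9\right) = \frac{7}{3} \cdot 5 \left(-9\right) = \frac{35}{3} \left(-9\right) = -105$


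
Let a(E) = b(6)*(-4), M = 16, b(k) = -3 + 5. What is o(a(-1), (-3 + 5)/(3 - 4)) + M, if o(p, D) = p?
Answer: 8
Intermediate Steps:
b(k) = 2
a(E) = -8 (a(E) = 2*(-4) = -8)
o(a(-1), (-3 + 5)/(3 - 4)) + M = -8 + 16 = 8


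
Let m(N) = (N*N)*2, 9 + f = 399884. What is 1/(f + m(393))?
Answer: 1/708773 ≈ 1.4109e-6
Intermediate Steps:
f = 399875 (f = -9 + 399884 = 399875)
m(N) = 2*N² (m(N) = N²*2 = 2*N²)
1/(f + m(393)) = 1/(399875 + 2*393²) = 1/(399875 + 2*154449) = 1/(399875 + 308898) = 1/708773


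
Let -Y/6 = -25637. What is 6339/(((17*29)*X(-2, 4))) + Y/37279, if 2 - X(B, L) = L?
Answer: -84643089/36757094 ≈ -2.3028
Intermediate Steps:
Y = 153822 (Y = -6*(-25637) = 153822)
X(B, L) = 2 - L
6339/(((17*29)*X(-2, 4))) + Y/37279 = 6339/(((17*29)*(2 - 1*4))) + 153822/37279 = 6339/((493*(2 - 4))) + 153822*(1/37279) = 6339/((493*(-2))) + 153822/37279 = 6339/(-986) + 153822/37279 = 6339*(-1/986) + 153822/37279 = -6339/986 + 153822/37279 = -84643089/36757094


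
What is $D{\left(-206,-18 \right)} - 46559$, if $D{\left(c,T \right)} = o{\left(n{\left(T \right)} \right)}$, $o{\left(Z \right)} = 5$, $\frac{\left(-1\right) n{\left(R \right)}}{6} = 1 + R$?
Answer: $-46554$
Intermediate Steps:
$n{\left(R \right)} = -6 - 6 R$ ($n{\left(R \right)} = - 6 \left(1 + R\right) = -6 - 6 R$)
$D{\left(c,T \right)} = 5$
$D{\left(-206,-18 \right)} - 46559 = 5 - 46559 = -46554$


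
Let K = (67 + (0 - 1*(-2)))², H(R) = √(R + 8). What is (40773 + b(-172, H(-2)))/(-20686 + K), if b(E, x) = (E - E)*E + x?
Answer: -40773/15925 - √6/15925 ≈ -2.5605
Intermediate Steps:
H(R) = √(8 + R)
b(E, x) = x (b(E, x) = 0*E + x = 0 + x = x)
K = 4761 (K = (67 + (0 + 2))² = (67 + 2)² = 69² = 4761)
(40773 + b(-172, H(-2)))/(-20686 + K) = (40773 + √(8 - 2))/(-20686 + 4761) = (40773 + √6)/(-15925) = (40773 + √6)*(-1/15925) = -40773/15925 - √6/15925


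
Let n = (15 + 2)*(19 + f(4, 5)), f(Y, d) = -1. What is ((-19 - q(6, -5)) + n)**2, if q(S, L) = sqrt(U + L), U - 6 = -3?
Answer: (287 - I*sqrt(2))**2 ≈ 82367.0 - 811.8*I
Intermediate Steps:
U = 3 (U = 6 - 3 = 3)
n = 306 (n = (15 + 2)*(19 - 1) = 17*18 = 306)
q(S, L) = sqrt(3 + L)
((-19 - q(6, -5)) + n)**2 = ((-19 - sqrt(3 - 5)) + 306)**2 = ((-19 - sqrt(-2)) + 306)**2 = ((-19 - I*sqrt(2)) + 306)**2 = (287 - I*sqrt(2))**2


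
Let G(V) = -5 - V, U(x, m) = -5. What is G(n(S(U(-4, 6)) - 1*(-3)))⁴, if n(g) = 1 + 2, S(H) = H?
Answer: 4096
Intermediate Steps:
n(g) = 3
G(n(S(U(-4, 6)) - 1*(-3)))⁴ = (-5 - 1*3)⁴ = (-5 - 3)⁴ = (-8)⁴ = 4096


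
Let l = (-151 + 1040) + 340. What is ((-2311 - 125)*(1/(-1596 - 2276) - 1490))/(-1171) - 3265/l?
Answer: -4321782795461/1393105912 ≈ -3102.3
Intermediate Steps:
l = 1229 (l = 889 + 340 = 1229)
((-2311 - 125)*(1/(-1596 - 2276) - 1490))/(-1171) - 3265/l = ((-2311 - 125)*(1/(-1596 - 2276) - 1490))/(-1171) - 3265/1229 = -2436*(1/(-3872) - 1490)*(-1/1171) - 3265*1/1229 = -2436*(-1/3872 - 1490)*(-1/1171) - 3265/1229 = -2436*(-5769281/3872)*(-1/1171) - 3265/1229 = (3513492129/968)*(-1/1171) - 3265/1229 = -3513492129/1133528 - 3265/1229 = -4321782795461/1393105912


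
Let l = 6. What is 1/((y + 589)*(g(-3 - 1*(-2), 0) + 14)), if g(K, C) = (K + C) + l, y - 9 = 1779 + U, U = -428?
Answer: 1/37031 ≈ 2.7004e-5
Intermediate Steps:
y = 1360 (y = 9 + (1779 - 428) = 9 + 1351 = 1360)
g(K, C) = 6 + C + K (g(K, C) = (K + C) + 6 = (C + K) + 6 = 6 + C + K)
1/((y + 589)*(g(-3 - 1*(-2), 0) + 14)) = 1/((1360 + 589)*((6 + 0 + (-3 - 1*(-2))) + 14)) = 1/(1949*((6 + 0 + (-3 + 2)) + 14)) = 1/(1949*((6 + 0 - 1) + 14)) = 1/(1949*(5 + 14)) = (1/1949)/19 = (1/1949)*(1/19) = 1/37031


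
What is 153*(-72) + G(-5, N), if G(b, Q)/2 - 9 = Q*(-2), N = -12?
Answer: -10950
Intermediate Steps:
G(b, Q) = 18 - 4*Q (G(b, Q) = 18 + 2*(Q*(-2)) = 18 + 2*(-2*Q) = 18 - 4*Q)
153*(-72) + G(-5, N) = 153*(-72) + (18 - 4*(-12)) = -11016 + (18 + 48) = -11016 + 66 = -10950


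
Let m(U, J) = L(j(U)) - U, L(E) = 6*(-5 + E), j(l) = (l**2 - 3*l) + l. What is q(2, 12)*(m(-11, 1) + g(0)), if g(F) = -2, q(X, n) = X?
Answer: 1674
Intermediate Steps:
j(l) = l**2 - 2*l
L(E) = -30 + 6*E
m(U, J) = -30 - U + 6*U*(-2 + U) (m(U, J) = (-30 + 6*(U*(-2 + U))) - U = (-30 + 6*U*(-2 + U)) - U = -30 - U + 6*U*(-2 + U))
q(2, 12)*(m(-11, 1) + g(0)) = 2*((-30 - 1*(-11) + 6*(-11)*(-2 - 11)) - 2) = 2*((-30 + 11 + 6*(-11)*(-13)) - 2) = 2*((-30 + 11 + 858) - 2) = 2*(839 - 2) = 2*837 = 1674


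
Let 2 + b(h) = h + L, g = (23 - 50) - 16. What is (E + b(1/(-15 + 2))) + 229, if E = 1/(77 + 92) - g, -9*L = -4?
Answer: 411238/1521 ≈ 270.37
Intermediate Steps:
g = -43 (g = -27 - 16 = -43)
L = 4/9 (L = -⅑*(-4) = 4/9 ≈ 0.44444)
b(h) = -14/9 + h (b(h) = -2 + (h + 4/9) = -2 + (4/9 + h) = -14/9 + h)
E = 7268/169 (E = 1/(77 + 92) - 1*(-43) = 1/169 + 43 = 7268/169 ≈ 43.006)
(E + b(1/(-15 + 2))) + 229 = (7268/169 + (-14/9 + 1/(-15 + 2))) + 229 = (7268/169 + (-14/9 + 1/(-13))) + 229 = (7268/169 + (-14/9 - 1/13)) + 229 = (7268/169 - 191/117) + 229 = 62929/1521 + 229 = 411238/1521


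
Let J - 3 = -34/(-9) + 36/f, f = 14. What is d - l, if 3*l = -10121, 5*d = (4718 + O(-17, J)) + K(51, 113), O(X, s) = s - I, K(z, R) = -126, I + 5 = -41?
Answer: 1355488/315 ≈ 4303.1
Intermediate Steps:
I = -46 (I = -5 - 41 = -46)
J = 589/63 (J = 3 + (-34/(-9) + 36/14) = 3 + (-34*(-⅑) + 36*(1/14)) = 3 + (34/9 + 18/7) = 3 + 400/63 = 589/63 ≈ 9.3492)
O(X, s) = 46 + s (O(X, s) = s - 1*(-46) = s + 46 = 46 + s)
d = 292783/315 (d = ((4718 + (46 + 589/63)) - 126)/5 = ((4718 + 3487/63) - 126)/5 = (300721/63 - 126)/5 = (⅕)*(292783/63) = 292783/315 ≈ 929.47)
l = -10121/3 (l = (⅓)*(-10121) = -10121/3 ≈ -3373.7)
d - l = 292783/315 - 1*(-10121/3) = 292783/315 + 10121/3 = 1355488/315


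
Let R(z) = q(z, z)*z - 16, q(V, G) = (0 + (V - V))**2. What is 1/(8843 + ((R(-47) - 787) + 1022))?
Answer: 1/9062 ≈ 0.00011035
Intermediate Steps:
q(V, G) = 0 (q(V, G) = (0 + 0)**2 = 0**2 = 0)
R(z) = -16 (R(z) = 0*z - 16 = 0 - 16 = -16)
1/(8843 + ((R(-47) - 787) + 1022)) = 1/(8843 + ((-16 - 787) + 1022)) = 1/(8843 + (-803 + 1022)) = 1/(8843 + 219) = 1/9062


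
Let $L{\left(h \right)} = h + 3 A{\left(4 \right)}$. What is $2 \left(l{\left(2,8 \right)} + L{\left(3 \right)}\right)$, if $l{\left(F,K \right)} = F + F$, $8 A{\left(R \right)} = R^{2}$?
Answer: $26$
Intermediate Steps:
$A{\left(R \right)} = \frac{R^{2}}{8}$
$l{\left(F,K \right)} = 2 F$
$L{\left(h \right)} = 6 + h$ ($L{\left(h \right)} = h + 3 \frac{4^{2}}{8} = h + 3 \cdot \frac{1}{8} \cdot 16 = h + 3 \cdot 2 = h + 6 = 6 + h$)
$2 \left(l{\left(2,8 \right)} + L{\left(3 \right)}\right) = 2 \left(2 \cdot 2 + \left(6 + 3\right)\right) = 2 \left(4 + 9\right) = 2 \cdot 13 = 26$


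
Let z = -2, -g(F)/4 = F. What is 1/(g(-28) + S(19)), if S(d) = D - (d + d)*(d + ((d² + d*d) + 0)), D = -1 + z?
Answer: -1/28049 ≈ -3.5652e-5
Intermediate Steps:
g(F) = -4*F
D = -3 (D = -1 - 2 = -3)
S(d) = -3 - 2*d*(d + 2*d²) (S(d) = -3 - (d + d)*(d + ((d² + d*d) + 0)) = -3 - 2*d*(d + ((d² + d²) + 0)) = -3 - 2*d*(d + (2*d² + 0)) = -3 - 2*d*(d + 2*d²))
1/(g(-28) + S(19)) = 1/(-4*(-28) + (-3 - 4*19³ - 2*19²)) = 1/(112 + (-3 - 4*6859 - 2*361)) = 1/(112 + (-3 - 27436 - 722)) = 1/(112 - 28161) = 1/(-28049) = -1/28049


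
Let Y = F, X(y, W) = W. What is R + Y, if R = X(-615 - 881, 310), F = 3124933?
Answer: 3125243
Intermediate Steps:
Y = 3124933
R = 310
R + Y = 310 + 3124933 = 3125243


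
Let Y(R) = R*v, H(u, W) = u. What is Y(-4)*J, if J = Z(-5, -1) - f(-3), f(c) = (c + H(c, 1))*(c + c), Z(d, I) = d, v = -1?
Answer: -164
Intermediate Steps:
f(c) = 4*c² (f(c) = (c + c)*(c + c) = (2*c)*(2*c) = 4*c²)
J = -41 (J = -5 - 4*(-3)² = -5 - 4*9 = -5 - 1*36 = -5 - 36 = -41)
Y(R) = -R (Y(R) = R*(-1) = -R)
Y(-4)*J = -1*(-4)*(-41) = 4*(-41) = -164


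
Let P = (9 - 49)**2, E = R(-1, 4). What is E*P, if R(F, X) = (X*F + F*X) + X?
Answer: -6400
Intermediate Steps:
R(F, X) = X + 2*F*X (R(F, X) = (F*X + F*X) + X = 2*F*X + X = X + 2*F*X)
E = -4 (E = 4*(1 + 2*(-1)) = 4*(1 - 2) = 4*(-1) = -4)
P = 1600 (P = (-40)**2 = 1600)
E*P = -4*1600 = -6400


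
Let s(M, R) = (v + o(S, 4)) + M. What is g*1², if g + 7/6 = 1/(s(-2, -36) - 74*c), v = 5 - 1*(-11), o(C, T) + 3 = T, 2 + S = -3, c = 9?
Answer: -507/434 ≈ -1.1682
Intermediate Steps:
S = -5 (S = -2 - 3 = -5)
o(C, T) = -3 + T
v = 16 (v = 5 + 11 = 16)
s(M, R) = 17 + M (s(M, R) = (16 + (-3 + 4)) + M = (16 + 1) + M = 17 + M)
g = -507/434 (g = -7/6 + 1/((17 - 2) - 74*9) = -7/6 + 1/(15 - 666) = -7/6 + 1/(-651) = -7/6 - 1/651 = -507/434 ≈ -1.1682)
g*1² = -507/434*1² = -507/434*1 = -507/434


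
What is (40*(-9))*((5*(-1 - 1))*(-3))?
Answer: -10800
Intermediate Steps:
(40*(-9))*((5*(-1 - 1))*(-3)) = -360*5*(-2)*(-3) = -(-3600)*(-3) = -360*30 = -10800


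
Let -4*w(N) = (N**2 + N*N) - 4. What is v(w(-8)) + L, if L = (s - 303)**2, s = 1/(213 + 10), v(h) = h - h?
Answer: 4565434624/49729 ≈ 91806.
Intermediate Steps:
w(N) = 1 - N**2/2 (w(N) = -((N**2 + N*N) - 4)/4 = -((N**2 + N**2) - 4)/4 = -(2*N**2 - 4)/4 = -(-4 + 2*N**2)/4 = 1 - N**2/2)
v(h) = 0
s = 1/223 ≈ 0.0044843
L = 4565434624/49729 (L = (1/223 - 303)**2 = (-67568/223)**2 = 4565434624/49729 ≈ 91806.)
v(w(-8)) + L = 0 + 4565434624/49729 = 4565434624/49729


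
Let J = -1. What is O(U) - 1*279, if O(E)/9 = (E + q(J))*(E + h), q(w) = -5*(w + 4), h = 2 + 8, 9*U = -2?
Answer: -14567/9 ≈ -1618.6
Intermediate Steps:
U = -2/9 (U = (⅑)*(-2) = -2/9 ≈ -0.22222)
h = 10
q(w) = -20 - 5*w (q(w) = -5*(4 + w) = -20 - 5*w)
O(E) = 9*(-15 + E)*(10 + E) (O(E) = 9*((E + (-20 - 5*(-1)))*(E + 10)) = 9*((E + (-20 + 5))*(10 + E)) = 9*((E - 15)*(10 + E)) = 9*((-15 + E)*(10 + E)) = 9*(-15 + E)*(10 + E))
O(U) - 1*279 = (-1350 - 45*(-2/9) + 9*(-2/9)²) - 1*279 = (-1350 + 10 + 9*(4/81)) - 279 = (-1350 + 10 + 4/9) - 279 = -12056/9 - 279 = -14567/9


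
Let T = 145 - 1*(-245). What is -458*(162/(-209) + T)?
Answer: -37257384/209 ≈ -1.7827e+5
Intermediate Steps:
T = 390 (T = 145 + 245 = 390)
-458*(162/(-209) + T) = -458*(162/(-209) + 390) = -458*(162*(-1/209) + 390) = -458*(-162/209 + 390) = -458*81348/209 = -37257384/209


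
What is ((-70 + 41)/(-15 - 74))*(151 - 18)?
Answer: 3857/89 ≈ 43.337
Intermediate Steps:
((-70 + 41)/(-15 - 74))*(151 - 18) = -29/(-89)*133 = -29*(-1/89)*133 = (29/89)*133 = 3857/89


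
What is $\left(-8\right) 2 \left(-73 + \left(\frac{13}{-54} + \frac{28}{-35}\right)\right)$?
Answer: $\frac{159928}{135} \approx 1184.7$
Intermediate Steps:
$\left(-8\right) 2 \left(-73 + \left(\frac{13}{-54} + \frac{28}{-35}\right)\right) = - 16 \left(-73 + \left(13 \left(- \frac{1}{54}\right) + 28 \left(- \frac{1}{35}\right)\right)\right) = - 16 \left(-73 - \frac{281}{270}\right) = \left(-16\right) \left(- \frac{19991}{270}\right) = \frac{159928}{135}$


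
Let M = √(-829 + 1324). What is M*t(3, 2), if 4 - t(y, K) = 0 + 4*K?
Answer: -12*√55 ≈ -88.994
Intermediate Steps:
t(y, K) = 4 - 4*K (t(y, K) = 4 - (0 + 4*K) = 4 - 4*K)
M = 3*√55 (M = √495 = 3*√55 ≈ 22.249)
M*t(3, 2) = (3*√55)*(4 - 4*2) = (3*√55)*(4 - 8) = (3*√55)*(-4) = -12*√55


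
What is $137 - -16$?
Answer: $153$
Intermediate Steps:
$137 - -16 = 137 + 16 = 153$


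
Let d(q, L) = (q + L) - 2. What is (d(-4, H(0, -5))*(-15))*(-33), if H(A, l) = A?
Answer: -2970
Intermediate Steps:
d(q, L) = -2 + L + q (d(q, L) = (L + q) - 2 = -2 + L + q)
(d(-4, H(0, -5))*(-15))*(-33) = ((-2 + 0 - 4)*(-15))*(-33) = -6*(-15)*(-33) = 90*(-33) = -2970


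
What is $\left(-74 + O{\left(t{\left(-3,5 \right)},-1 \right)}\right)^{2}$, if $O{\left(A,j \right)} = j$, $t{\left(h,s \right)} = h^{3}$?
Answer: $5625$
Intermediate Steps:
$\left(-74 + O{\left(t{\left(-3,5 \right)},-1 \right)}\right)^{2} = \left(-74 - 1\right)^{2} = \left(-75\right)^{2} = 5625$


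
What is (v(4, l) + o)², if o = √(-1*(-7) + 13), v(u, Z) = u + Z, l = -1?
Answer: 29 + 12*√5 ≈ 55.833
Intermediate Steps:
v(u, Z) = Z + u
o = 2*√5 (o = √(7 + 13) = √20 = 2*√5 ≈ 4.4721)
(v(4, l) + o)² = ((-1 + 4) + 2*√5)² = (3 + 2*√5)²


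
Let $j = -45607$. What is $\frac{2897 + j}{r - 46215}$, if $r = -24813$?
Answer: $\frac{21355}{35514} \approx 0.60131$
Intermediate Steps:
$\frac{2897 + j}{r - 46215} = \frac{2897 - 45607}{-24813 - 46215} = - \frac{42710}{-71028} = \left(-42710\right) \left(- \frac{1}{71028}\right) = \frac{21355}{35514}$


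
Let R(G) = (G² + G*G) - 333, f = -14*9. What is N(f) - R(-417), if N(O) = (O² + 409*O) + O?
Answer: -383229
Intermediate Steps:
f = -126
R(G) = -333 + 2*G² (R(G) = (G² + G²) - 333 = 2*G² - 333 = -333 + 2*G²)
N(O) = O² + 410*O
N(f) - R(-417) = -126*(410 - 126) - (-333 + 2*(-417)²) = -126*284 - (-333 + 2*173889) = -35784 - (-333 + 347778) = -35784 - 1*347445 = -35784 - 347445 = -383229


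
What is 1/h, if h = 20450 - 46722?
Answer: -1/26272 ≈ -3.8063e-5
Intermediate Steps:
h = -26272
1/h = 1/(-26272) = -1/26272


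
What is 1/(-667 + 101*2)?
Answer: -1/465 ≈ -0.0021505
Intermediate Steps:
1/(-667 + 101*2) = 1/(-667 + 202) = 1/(-465) = -1/465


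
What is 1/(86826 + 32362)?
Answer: 1/119188 ≈ 8.3901e-6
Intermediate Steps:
1/(86826 + 32362) = 1/119188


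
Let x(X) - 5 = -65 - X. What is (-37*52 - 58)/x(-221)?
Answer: -1982/161 ≈ -12.311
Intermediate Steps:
x(X) = -60 - X (x(X) = 5 + (-65 - X) = -60 - X)
(-37*52 - 58)/x(-221) = (-37*52 - 58)/(-60 - 1*(-221)) = (-1924 - 58)/(-60 + 221) = -1982/161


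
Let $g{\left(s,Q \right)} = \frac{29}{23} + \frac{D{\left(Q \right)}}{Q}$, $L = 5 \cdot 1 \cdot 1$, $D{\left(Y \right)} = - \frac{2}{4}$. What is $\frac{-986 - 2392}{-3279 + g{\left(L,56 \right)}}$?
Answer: $\frac{2900576}{2814493} \approx 1.0306$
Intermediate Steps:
$D{\left(Y \right)} = - \frac{1}{2}$ ($D{\left(Y \right)} = \left(-2\right) \frac{1}{4} = - \frac{1}{2}$)
$L = 5$ ($L = 5 \cdot 1 = 5$)
$g{\left(s,Q \right)} = \frac{29}{23} - \frac{1}{2 Q}$
$\frac{-986 - 2392}{-3279 + g{\left(L,56 \right)}} = \frac{-986 - 2392}{-3279 + \frac{-23 + 58 \cdot 56}{46 \cdot 56}} = - \frac{3378}{-3279 + \frac{1}{46} \cdot \frac{1}{56} \left(-23 + 3248\right)} = - \frac{3378}{-3279 + \frac{1}{46} \cdot \frac{1}{56} \cdot 3225} = - \frac{3378}{-3279 + \frac{3225}{2576}} = - \frac{3378}{- \frac{8443479}{2576}} = \left(-3378\right) \left(- \frac{2576}{8443479}\right) = \frac{2900576}{2814493}$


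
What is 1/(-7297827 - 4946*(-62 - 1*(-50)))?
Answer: -1/7238475 ≈ -1.3815e-7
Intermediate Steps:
1/(-7297827 - 4946*(-62 - 1*(-50))) = 1/(-7297827 - 4946*(-62 + 50)) = 1/(-7297827 - 4946*(-12)) = 1/(-7297827 + 59352) = 1/(-7238475) = -1/7238475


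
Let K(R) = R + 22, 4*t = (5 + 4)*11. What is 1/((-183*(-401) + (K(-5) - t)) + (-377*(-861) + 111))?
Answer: 4/1592333 ≈ 2.5120e-6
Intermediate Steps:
t = 99/4 (t = ((5 + 4)*11)/4 = (9*11)/4 = (¼)*99 = 99/4 ≈ 24.750)
K(R) = 22 + R
1/((-183*(-401) + (K(-5) - t)) + (-377*(-861) + 111)) = 1/((-183*(-401) + ((22 - 5) - 1*99/4)) + (-377*(-861) + 111)) = 1/((73383 + (17 - 99/4)) + (324597 + 111)) = 1/((73383 - 31/4) + 324708) = 1/(293501/4 + 324708) = 1/(1592333/4) = 4/1592333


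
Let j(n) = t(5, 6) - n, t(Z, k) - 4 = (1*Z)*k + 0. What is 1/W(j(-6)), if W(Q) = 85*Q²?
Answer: 1/136000 ≈ 7.3529e-6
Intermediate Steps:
t(Z, k) = 4 + Z*k (t(Z, k) = 4 + ((1*Z)*k + 0) = 4 + (Z*k + 0) = 4 + Z*k)
j(n) = 34 - n (j(n) = (4 + 5*6) - n = (4 + 30) - n = 34 - n)
1/W(j(-6)) = 1/(85*(34 - 1*(-6))²) = 1/(85*(34 + 6)²) = 1/(85*40²) = 1/(85*1600) = 1/136000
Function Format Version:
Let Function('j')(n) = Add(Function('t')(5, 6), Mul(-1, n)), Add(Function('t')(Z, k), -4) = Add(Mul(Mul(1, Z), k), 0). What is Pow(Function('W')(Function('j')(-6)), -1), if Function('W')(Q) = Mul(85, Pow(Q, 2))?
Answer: Rational(1, 136000) ≈ 7.3529e-6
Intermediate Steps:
Function('t')(Z, k) = Add(4, Mul(Z, k)) (Function('t')(Z, k) = Add(4, Add(Mul(Mul(1, Z), k), 0)) = Add(4, Add(Mul(Z, k), 0)) = Add(4, Mul(Z, k)))
Function('j')(n) = Add(34, Mul(-1, n)) (Function('j')(n) = Add(Add(4, Mul(5, 6)), Mul(-1, n)) = Add(Add(4, 30), Mul(-1, n)) = Add(34, Mul(-1, n)))
Pow(Function('W')(Function('j')(-6)), -1) = Pow(Mul(85, Pow(Add(34, Mul(-1, -6)), 2)), -1) = Pow(Mul(85, Pow(Add(34, 6), 2)), -1) = Pow(Mul(85, Pow(40, 2)), -1) = Pow(Mul(85, 1600), -1) = Pow(136000, -1) = Rational(1, 136000)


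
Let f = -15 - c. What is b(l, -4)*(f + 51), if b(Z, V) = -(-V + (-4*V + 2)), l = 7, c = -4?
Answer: -880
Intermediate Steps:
f = -11 (f = -15 - 1*(-4) = -15 + 4 = -11)
b(Z, V) = -2 + 5*V (b(Z, V) = -(-V + (2 - 4*V)) = -(2 - 5*V) = -2 + 5*V)
b(l, -4)*(f + 51) = (-2 + 5*(-4))*(-11 + 51) = (-2 - 20)*40 = -22*40 = -880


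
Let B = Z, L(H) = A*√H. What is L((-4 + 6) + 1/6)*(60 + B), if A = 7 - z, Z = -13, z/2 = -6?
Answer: 893*√78/6 ≈ 1314.5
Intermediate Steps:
z = -12 (z = 2*(-6) = -12)
A = 19 (A = 7 - 1*(-12) = 7 + 12 = 19)
L(H) = 19*√H
B = -13
L((-4 + 6) + 1/6)*(60 + B) = (19*√((-4 + 6) + 1/6))*(60 - 13) = (19*√(2 + 1*(⅙)))*47 = (19*√(2 + ⅙))*47 = (19*√(13/6))*47 = (19*(√78/6))*47 = (19*√78/6)*47 = 893*√78/6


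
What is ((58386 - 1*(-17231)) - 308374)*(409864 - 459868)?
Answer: 11638781028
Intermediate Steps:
((58386 - 1*(-17231)) - 308374)*(409864 - 459868) = ((58386 + 17231) - 308374)*(-50004) = (75617 - 308374)*(-50004) = -232757*(-50004) = 11638781028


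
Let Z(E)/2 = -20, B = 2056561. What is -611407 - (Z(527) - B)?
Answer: 1445194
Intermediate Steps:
Z(E) = -40 (Z(E) = 2*(-20) = -40)
-611407 - (Z(527) - B) = -611407 - (-40 - 1*2056561) = -611407 - (-40 - 2056561) = -611407 - 1*(-2056601) = -611407 + 2056601 = 1445194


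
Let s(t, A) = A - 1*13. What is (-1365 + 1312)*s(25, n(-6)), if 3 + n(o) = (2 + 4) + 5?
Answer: 265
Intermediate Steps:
n(o) = 8 (n(o) = -3 + ((2 + 4) + 5) = -3 + (6 + 5) = -3 + 11 = 8)
s(t, A) = -13 + A (s(t, A) = A - 13 = -13 + A)
(-1365 + 1312)*s(25, n(-6)) = (-1365 + 1312)*(-13 + 8) = -53*(-5) = 265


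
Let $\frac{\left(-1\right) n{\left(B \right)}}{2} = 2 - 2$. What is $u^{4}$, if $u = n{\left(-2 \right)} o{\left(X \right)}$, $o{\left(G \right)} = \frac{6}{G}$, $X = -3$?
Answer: $0$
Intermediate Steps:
$n{\left(B \right)} = 0$ ($n{\left(B \right)} = - 2 \left(2 - 2\right) = \left(-2\right) 0 = 0$)
$u = 0$ ($u = 0 \frac{6}{-3} = 0 \cdot 6 \left(- \frac{1}{3}\right) = 0 \left(-2\right) = 0$)
$u^{4} = 0^{4} = 0$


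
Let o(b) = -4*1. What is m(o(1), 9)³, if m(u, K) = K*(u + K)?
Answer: 91125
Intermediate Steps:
o(b) = -4
m(u, K) = K*(K + u)
m(o(1), 9)³ = (9*(9 - 4))³ = (9*5)³ = 45³ = 91125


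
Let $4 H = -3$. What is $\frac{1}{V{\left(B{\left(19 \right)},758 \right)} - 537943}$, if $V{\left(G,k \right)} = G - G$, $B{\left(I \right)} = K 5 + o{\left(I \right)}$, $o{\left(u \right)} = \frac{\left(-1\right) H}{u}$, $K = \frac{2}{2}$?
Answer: $- \frac{1}{537943} \approx -1.8589 \cdot 10^{-6}$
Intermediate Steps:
$H = - \frac{3}{4}$ ($H = \frac{1}{4} \left(-3\right) = - \frac{3}{4} \approx -0.75$)
$K = 1$ ($K = 2 \cdot \frac{1}{2} = 1$)
$o{\left(u \right)} = \frac{3}{4 u}$ ($o{\left(u \right)} = \frac{\left(-1\right) \left(- \frac{3}{4}\right)}{u} = \frac{3}{4 u}$)
$B{\left(I \right)} = 5 + \frac{3}{4 I}$ ($B{\left(I \right)} = 1 \cdot 5 + \frac{3}{4 I} = 5 + \frac{3}{4 I}$)
$V{\left(G,k \right)} = 0$
$\frac{1}{V{\left(B{\left(19 \right)},758 \right)} - 537943} = \frac{1}{0 - 537943} = \frac{1}{-537943} = - \frac{1}{537943}$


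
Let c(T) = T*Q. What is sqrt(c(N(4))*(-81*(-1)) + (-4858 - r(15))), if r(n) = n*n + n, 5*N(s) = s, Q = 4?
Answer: I*sqrt(120970)/5 ≈ 69.562*I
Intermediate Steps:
N(s) = s/5
c(T) = 4*T (c(T) = T*4 = 4*T)
r(n) = n + n**2 (r(n) = n**2 + n = n + n**2)
sqrt(c(N(4))*(-81*(-1)) + (-4858 - r(15))) = sqrt((4*((1/5)*4))*(-81*(-1)) + (-4858 - 15*(1 + 15))) = sqrt((4*(4/5))*81 + (-4858 - 15*16)) = sqrt((16/5)*81 + (-4858 - 1*240)) = sqrt(1296/5 + (-4858 - 240)) = sqrt(1296/5 - 5098) = sqrt(-24194/5) = I*sqrt(120970)/5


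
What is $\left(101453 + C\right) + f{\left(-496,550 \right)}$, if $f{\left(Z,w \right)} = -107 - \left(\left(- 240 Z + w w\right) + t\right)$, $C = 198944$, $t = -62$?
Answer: $-121188$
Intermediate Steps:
$f{\left(Z,w \right)} = -45 - w^{2} + 240 Z$ ($f{\left(Z,w \right)} = -107 - \left(\left(- 240 Z + w w\right) - 62\right) = -107 - \left(\left(- 240 Z + w^{2}\right) - 62\right) = -107 - \left(\left(w^{2} - 240 Z\right) - 62\right) = -107 - \left(-62 + w^{2} - 240 Z\right) = -107 + \left(62 - w^{2} + 240 Z\right) = -45 - w^{2} + 240 Z$)
$\left(101453 + C\right) + f{\left(-496,550 \right)} = \left(101453 + 198944\right) - 421585 = 300397 - 421585 = -121188$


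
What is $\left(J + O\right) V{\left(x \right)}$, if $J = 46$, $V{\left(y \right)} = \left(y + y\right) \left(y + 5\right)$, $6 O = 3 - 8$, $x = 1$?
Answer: $542$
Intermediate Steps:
$O = - \frac{5}{6}$ ($O = \frac{3 - 8}{6} = \frac{1}{6} \left(-5\right) = - \frac{5}{6} \approx -0.83333$)
$V{\left(y \right)} = 2 y \left(5 + y\right)$
$\left(J + O\right) V{\left(x \right)} = \left(46 - \frac{5}{6}\right) 2 \cdot 1 \left(5 + 1\right) = \frac{271 \cdot 2 \cdot 1 \cdot 6}{6} = \frac{271}{6} \cdot 12 = 542$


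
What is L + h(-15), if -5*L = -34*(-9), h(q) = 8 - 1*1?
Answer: -271/5 ≈ -54.200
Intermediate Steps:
h(q) = 7 (h(q) = 8 - 1 = 7)
L = -306/5 (L = -(-34)*(-9)/5 = -⅕*306 = -306/5 ≈ -61.200)
L + h(-15) = -306/5 + 7 = -271/5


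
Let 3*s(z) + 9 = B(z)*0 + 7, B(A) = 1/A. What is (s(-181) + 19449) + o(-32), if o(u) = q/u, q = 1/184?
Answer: 343535357/17664 ≈ 19448.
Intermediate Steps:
B(A) = 1/A
q = 1/184 ≈ 0.0054348
o(u) = 1/(184*u)
s(z) = -⅔ (s(z) = -3 + (0/z + 7)/3 = -3 + (0 + 7)/3 = -3 + (⅓)*7 = -3 + 7/3 = -⅔)
(s(-181) + 19449) + o(-32) = (-⅔ + 19449) + (1/184)/(-32) = 58345/3 + (1/184)*(-1/32) = 58345/3 - 1/5888 = 343535357/17664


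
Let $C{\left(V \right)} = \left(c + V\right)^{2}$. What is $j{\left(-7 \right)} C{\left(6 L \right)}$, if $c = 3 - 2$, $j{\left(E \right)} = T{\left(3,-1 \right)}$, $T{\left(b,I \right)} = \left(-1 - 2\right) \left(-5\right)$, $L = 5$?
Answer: $14415$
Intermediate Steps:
$T{\left(b,I \right)} = 15$ ($T{\left(b,I \right)} = \left(-3\right) \left(-5\right) = 15$)
$j{\left(E \right)} = 15$
$c = 1$ ($c = 3 - 2 = 1$)
$C{\left(V \right)} = \left(1 + V\right)^{2}$
$j{\left(-7 \right)} C{\left(6 L \right)} = 15 \left(1 + 6 \cdot 5\right)^{2} = 15 \left(1 + 30\right)^{2} = 15 \cdot 31^{2} = 15 \cdot 961 = 14415$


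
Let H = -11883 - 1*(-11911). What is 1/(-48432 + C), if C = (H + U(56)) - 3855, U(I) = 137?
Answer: -1/52122 ≈ -1.9186e-5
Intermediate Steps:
H = 28 (H = -11883 + 11911 = 28)
C = -3690 (C = (28 + 137) - 3855 = 165 - 3855 = -3690)
1/(-48432 + C) = 1/(-48432 - 3690) = 1/(-52122) = -1/52122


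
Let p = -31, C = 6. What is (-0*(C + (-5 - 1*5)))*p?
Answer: 0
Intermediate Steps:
(-0*(C + (-5 - 1*5)))*p = -0*(6 + (-5 - 1*5))*(-31) = -0*(6 + (-5 - 5))*(-31) = -0*(6 - 10)*(-31) = -0*(-4)*(-31) = -41*0*(-31) = 0*(-31) = 0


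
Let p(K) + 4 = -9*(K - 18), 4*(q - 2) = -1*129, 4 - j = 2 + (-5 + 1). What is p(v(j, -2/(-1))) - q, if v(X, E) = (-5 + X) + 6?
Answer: 501/4 ≈ 125.25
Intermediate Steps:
j = 6 (j = 4 - (2 + (-5 + 1)) = 4 - (2 - 4) = 4 - 1*(-2) = 4 + 2 = 6)
v(X, E) = 1 + X
q = -121/4 (q = 2 + (-1*129)/4 = 2 + (¼)*(-129) = 2 - 129/4 = -121/4 ≈ -30.250)
p(K) = 158 - 9*K (p(K) = -4 - 9*(K - 18) = -4 - 9*(-18 + K) = -4 + (162 - 9*K) = 158 - 9*K)
p(v(j, -2/(-1))) - q = (158 - 9*(1 + 6)) - 1*(-121/4) = (158 - 9*7) + 121/4 = (158 - 63) + 121/4 = 95 + 121/4 = 501/4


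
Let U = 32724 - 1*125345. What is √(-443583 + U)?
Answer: 2*I*√134051 ≈ 732.26*I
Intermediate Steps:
U = -92621 (U = 32724 - 125345 = -92621)
√(-443583 + U) = √(-443583 - 92621) = √(-536204) = 2*I*√134051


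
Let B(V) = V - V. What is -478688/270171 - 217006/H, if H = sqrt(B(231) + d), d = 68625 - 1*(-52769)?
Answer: -478688/270171 - 108503*sqrt(121394)/60697 ≈ -624.61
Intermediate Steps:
B(V) = 0
d = 121394 (d = 68625 + 52769 = 121394)
H = sqrt(121394) (H = sqrt(0 + 121394) = sqrt(121394) ≈ 348.42)
-478688/270171 - 217006/H = -478688/270171 - 217006*sqrt(121394)/121394 = -478688*1/270171 - 108503*sqrt(121394)/60697 = -478688/270171 - 108503*sqrt(121394)/60697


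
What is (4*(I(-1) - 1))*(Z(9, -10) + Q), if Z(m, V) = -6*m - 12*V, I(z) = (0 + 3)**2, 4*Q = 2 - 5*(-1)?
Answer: 2168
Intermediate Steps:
Q = 7/4 (Q = (2 - 5*(-1))/4 = (2 + 5)/4 = (1/4)*7 = 7/4 ≈ 1.7500)
I(z) = 9 (I(z) = 3**2 = 9)
Z(m, V) = -12*V - 6*m
(4*(I(-1) - 1))*(Z(9, -10) + Q) = (4*(9 - 1))*((-12*(-10) - 6*9) + 7/4) = (4*8)*((120 - 54) + 7/4) = 32*(66 + 7/4) = 32*(271/4) = 2168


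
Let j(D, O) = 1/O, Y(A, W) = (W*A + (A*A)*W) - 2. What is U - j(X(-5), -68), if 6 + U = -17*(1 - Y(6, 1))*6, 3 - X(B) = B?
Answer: 270097/68 ≈ 3972.0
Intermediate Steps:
X(B) = 3 - B
Y(A, W) = -2 + A*W + W*A² (Y(A, W) = (A*W + A²*W) - 2 = (A*W + W*A²) - 2 = -2 + A*W + W*A²)
U = 3972 (U = -6 - 17*(1 - (-2 + 6*1 + 1*6²))*6 = -6 - 17*(1 - (-2 + 6 + 1*36))*6 = -6 - 17*(1 - (-2 + 6 + 36))*6 = -6 - 17*(1 - 1*40)*6 = -6 - 17*(1 - 40)*6 = -6 - 17*(-39)*6 = -6 + 663*6 = -6 + 3978 = 3972)
U - j(X(-5), -68) = 3972 - 1/(-68) = 3972 - 1*(-1/68) = 3972 + 1/68 = 270097/68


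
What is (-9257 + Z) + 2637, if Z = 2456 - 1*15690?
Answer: -19854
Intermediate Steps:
Z = -13234 (Z = 2456 - 15690 = -13234)
(-9257 + Z) + 2637 = (-9257 - 13234) + 2637 = -22491 + 2637 = -19854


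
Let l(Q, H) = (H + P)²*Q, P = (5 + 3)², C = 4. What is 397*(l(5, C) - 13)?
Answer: 9173479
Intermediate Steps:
P = 64 (P = 8² = 64)
l(Q, H) = Q*(64 + H)² (l(Q, H) = (H + 64)²*Q = (64 + H)²*Q = Q*(64 + H)²)
397*(l(5, C) - 13) = 397*(5*(64 + 4)² - 13) = 397*(5*68² - 13) = 397*(5*4624 - 13) = 397*(23120 - 13) = 397*23107 = 9173479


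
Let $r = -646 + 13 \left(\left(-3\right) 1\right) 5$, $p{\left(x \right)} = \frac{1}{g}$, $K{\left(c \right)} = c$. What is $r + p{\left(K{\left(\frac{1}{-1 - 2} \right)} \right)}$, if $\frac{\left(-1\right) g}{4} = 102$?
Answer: $- \frac{343129}{408} \approx -841.0$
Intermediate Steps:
$g = -408$ ($g = \left(-4\right) 102 = -408$)
$p{\left(x \right)} = - \frac{1}{408}$ ($p{\left(x \right)} = \frac{1}{-408} = - \frac{1}{408}$)
$r = -841$ ($r = -646 + 13 \left(-3\right) 5 = -646 - 195 = -841$)
$r + p{\left(K{\left(\frac{1}{-1 - 2} \right)} \right)} = -841 - \frac{1}{408} = - \frac{343129}{408}$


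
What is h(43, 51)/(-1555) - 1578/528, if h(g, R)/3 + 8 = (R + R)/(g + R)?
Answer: -3827111/1286296 ≈ -2.9753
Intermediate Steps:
h(g, R) = -24 + 6*R/(R + g) (h(g, R) = -24 + 3*((R + R)/(g + R)) = -24 + 3*((2*R)/(R + g)) = -24 + 3*(2*R/(R + g)) = -24 + 6*R/(R + g))
h(43, 51)/(-1555) - 1578/528 = (6*(-4*43 - 3*51)/(51 + 43))/(-1555) - 1578/528 = (6*(-172 - 153)/94)*(-1/1555) - 1578*1/528 = (6*(1/94)*(-325))*(-1/1555) - 263/88 = -975/47*(-1/1555) - 263/88 = 195/14617 - 263/88 = -3827111/1286296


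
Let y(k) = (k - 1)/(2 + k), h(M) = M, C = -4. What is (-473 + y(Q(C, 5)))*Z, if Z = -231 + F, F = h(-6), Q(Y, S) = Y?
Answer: 223017/2 ≈ 1.1151e+5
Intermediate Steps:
F = -6
y(k) = (-1 + k)/(2 + k)
Z = -237 (Z = -231 - 6 = -237)
(-473 + y(Q(C, 5)))*Z = (-473 + (-1 - 4)/(2 - 4))*(-237) = (-473 - 5/(-2))*(-237) = (-473 - 1/2*(-5))*(-237) = (-473 + 5/2)*(-237) = -941/2*(-237) = 223017/2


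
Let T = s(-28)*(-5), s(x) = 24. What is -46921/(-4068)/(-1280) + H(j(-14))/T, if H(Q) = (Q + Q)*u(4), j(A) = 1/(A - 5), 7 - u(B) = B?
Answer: -631147/98933760 ≈ -0.0063795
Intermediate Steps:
u(B) = 7 - B
j(A) = 1/(-5 + A)
T = -120 (T = 24*(-5) = -120)
H(Q) = 6*Q (H(Q) = (Q + Q)*(7 - 1*4) = (2*Q)*(7 - 4) = (2*Q)*3 = 6*Q)
-46921/(-4068)/(-1280) + H(j(-14))/T = -46921/(-4068)/(-1280) + (6/(-5 - 14))/(-120) = -46921*(-1/4068)*(-1/1280) + (6/(-19))*(-1/120) = (46921/4068)*(-1/1280) + (6*(-1/19))*(-1/120) = -46921/5207040 - 6/19*(-1/120) = -46921/5207040 + 1/380 = -631147/98933760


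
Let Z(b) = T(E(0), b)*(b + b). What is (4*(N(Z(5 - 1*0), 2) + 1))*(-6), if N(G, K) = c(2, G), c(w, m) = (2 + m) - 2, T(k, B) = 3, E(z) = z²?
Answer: -744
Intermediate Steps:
Z(b) = 6*b (Z(b) = 3*(b + b) = 3*(2*b) = 6*b)
c(w, m) = m
N(G, K) = G
(4*(N(Z(5 - 1*0), 2) + 1))*(-6) = (4*(6*(5 - 1*0) + 1))*(-6) = (4*(6*(5 + 0) + 1))*(-6) = (4*(6*5 + 1))*(-6) = (4*(30 + 1))*(-6) = (4*31)*(-6) = 124*(-6) = -744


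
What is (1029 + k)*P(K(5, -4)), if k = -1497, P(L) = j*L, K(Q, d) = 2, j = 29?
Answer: -27144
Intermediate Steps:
P(L) = 29*L
(1029 + k)*P(K(5, -4)) = (1029 - 1497)*(29*2) = -468*58 = -27144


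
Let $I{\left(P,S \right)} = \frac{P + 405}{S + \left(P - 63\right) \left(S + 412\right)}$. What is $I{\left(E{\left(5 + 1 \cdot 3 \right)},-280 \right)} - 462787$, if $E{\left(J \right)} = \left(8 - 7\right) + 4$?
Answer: $- \frac{1836339021}{3968} \approx -4.6279 \cdot 10^{5}$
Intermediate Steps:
$E{\left(J \right)} = 5$ ($E{\left(J \right)} = 1 + 4 = 5$)
$I{\left(P,S \right)} = \frac{405 + P}{S + \left(-63 + P\right) \left(412 + S\right)}$
$I{\left(E{\left(5 + 1 \cdot 3 \right)},-280 \right)} - 462787 = \frac{405 + 5}{-25956 - -17360 + 412 \cdot 5 + 5 \left(-280\right)} - 462787 = \frac{1}{-25956 + 17360 + 2060 - 1400} \cdot 410 - 462787 = \frac{1}{-7936} \cdot 410 - 462787 = \left(- \frac{1}{7936}\right) 410 - 462787 = - \frac{205}{3968} - 462787 = - \frac{1836339021}{3968}$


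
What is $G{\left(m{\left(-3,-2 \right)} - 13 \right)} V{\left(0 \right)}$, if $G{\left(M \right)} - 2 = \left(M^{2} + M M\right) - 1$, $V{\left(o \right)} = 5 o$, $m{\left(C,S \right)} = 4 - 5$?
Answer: $0$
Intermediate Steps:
$m{\left(C,S \right)} = -1$
$G{\left(M \right)} = 1 + 2 M^{2}$ ($G{\left(M \right)} = 2 - \left(1 - M^{2} - M M\right) = 2 + \left(\left(M^{2} + M^{2}\right) - 1\right) = 2 + \left(2 M^{2} - 1\right) = 2 + \left(-1 + 2 M^{2}\right) = 1 + 2 M^{2}$)
$G{\left(m{\left(-3,-2 \right)} - 13 \right)} V{\left(0 \right)} = \left(1 + 2 \left(-1 - 13\right)^{2}\right) 5 \cdot 0 = \left(1 + 2 \left(-14\right)^{2}\right) 0 = \left(1 + 2 \cdot 196\right) 0 = \left(1 + 392\right) 0 = 393 \cdot 0 = 0$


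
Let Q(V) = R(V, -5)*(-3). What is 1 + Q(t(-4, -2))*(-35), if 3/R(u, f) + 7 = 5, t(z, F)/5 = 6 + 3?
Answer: -313/2 ≈ -156.50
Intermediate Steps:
t(z, F) = 45 (t(z, F) = 5*(6 + 3) = 5*9 = 45)
R(u, f) = -3/2 (R(u, f) = 3/(-7 + 5) = 3/(-2) = 3*(-½) = -3/2)
Q(V) = 9/2 (Q(V) = -3/2*(-3) = 9/2)
1 + Q(t(-4, -2))*(-35) = 1 + (9/2)*(-35) = 1 - 315/2 = -313/2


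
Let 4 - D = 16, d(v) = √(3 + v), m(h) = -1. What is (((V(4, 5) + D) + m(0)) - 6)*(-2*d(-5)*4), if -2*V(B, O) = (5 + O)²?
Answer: 552*I*√2 ≈ 780.65*I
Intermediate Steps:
V(B, O) = -(5 + O)²/2
D = -12 (D = 4 - 1*16 = 4 - 16 = -12)
(((V(4, 5) + D) + m(0)) - 6)*(-2*d(-5)*4) = (((-(5 + 5)²/2 - 12) - 1) - 6)*(-2*√(3 - 5)*4) = (((-½*10² - 12) - 1) - 6)*(-2*I*√2*4) = (((-½*100 - 12) - 1) - 6)*(-2*I*√2*4) = (((-50 - 12) - 1) - 6)*(-2*I*√2*4) = ((-62 - 1) - 6)*(-8*I*√2) = (-63 - 6)*(-8*I*√2) = -(-552)*I*√2 = 552*I*√2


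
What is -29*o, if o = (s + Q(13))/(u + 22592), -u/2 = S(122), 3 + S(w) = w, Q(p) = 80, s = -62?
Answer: -261/11177 ≈ -0.023352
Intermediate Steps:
S(w) = -3 + w
u = -238 (u = -2*(-3 + 122) = -2*119 = -238)
o = 9/11177 (o = (-62 + 80)/(-238 + 22592) = 18/22354 = 18*(1/22354) = 9/11177 ≈ 0.00080523)
-29*o = -29*9/11177 = -261/11177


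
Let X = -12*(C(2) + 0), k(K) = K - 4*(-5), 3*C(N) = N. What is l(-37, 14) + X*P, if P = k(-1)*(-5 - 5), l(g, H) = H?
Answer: 1534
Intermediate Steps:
C(N) = N/3
k(K) = 20 + K (k(K) = K + 20 = 20 + K)
X = -8 (X = -12*((⅓)*2 + 0) = -12*(⅔ + 0) = -12*⅔ = -8)
P = -190 (P = (20 - 1)*(-5 - 5) = 19*(-10) = -190)
l(-37, 14) + X*P = 14 - 8*(-190) = 14 + 1520 = 1534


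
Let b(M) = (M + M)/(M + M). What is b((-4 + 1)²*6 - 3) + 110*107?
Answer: 11771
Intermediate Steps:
b(M) = 1 (b(M) = (2*M)/((2*M)) = (2*M)*(1/(2*M)) = 1)
b((-4 + 1)²*6 - 3) + 110*107 = 1 + 110*107 = 1 + 11770 = 11771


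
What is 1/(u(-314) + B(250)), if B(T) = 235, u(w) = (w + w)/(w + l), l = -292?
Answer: 303/71519 ≈ 0.0042366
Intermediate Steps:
u(w) = 2*w/(-292 + w) (u(w) = (w + w)/(w - 292) = (2*w)/(-292 + w) = 2*w/(-292 + w))
1/(u(-314) + B(250)) = 1/(2*(-314)/(-292 - 314) + 235) = 1/(2*(-314)/(-606) + 235) = 1/(2*(-314)*(-1/606) + 235) = 1/(314/303 + 235) = 1/(71519/303) = 303/71519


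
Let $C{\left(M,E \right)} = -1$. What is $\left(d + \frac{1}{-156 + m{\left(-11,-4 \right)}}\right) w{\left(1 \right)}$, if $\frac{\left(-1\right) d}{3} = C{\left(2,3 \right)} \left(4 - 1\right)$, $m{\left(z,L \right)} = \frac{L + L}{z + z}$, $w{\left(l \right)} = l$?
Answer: $\frac{15397}{1712} \approx 8.9936$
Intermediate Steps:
$m{\left(z,L \right)} = \frac{L}{z}$ ($m{\left(z,L \right)} = \frac{2 L}{2 z} = 2 L \frac{1}{2 z} = \frac{L}{z}$)
$d = 9$ ($d = - 3 \left(- (4 - 1)\right) = - 3 \left(\left(-1\right) 3\right) = \left(-3\right) \left(-3\right) = 9$)
$\left(d + \frac{1}{-156 + m{\left(-11,-4 \right)}}\right) w{\left(1 \right)} = \left(9 + \frac{1}{-156 - \frac{4}{-11}}\right) 1 = \left(9 + \frac{1}{-156 - - \frac{4}{11}}\right) 1 = \left(9 + \frac{1}{-156 + \frac{4}{11}}\right) 1 = \left(9 + \frac{1}{- \frac{1712}{11}}\right) 1 = \left(9 - \frac{11}{1712}\right) 1 = \frac{15397}{1712} \cdot 1 = \frac{15397}{1712}$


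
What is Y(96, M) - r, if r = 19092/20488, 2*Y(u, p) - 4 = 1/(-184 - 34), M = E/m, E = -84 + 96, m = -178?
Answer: 1190117/1116596 ≈ 1.0658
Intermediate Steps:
E = 12
M = -6/89 (M = 12/(-178) = 12*(-1/178) = -6/89 ≈ -0.067416)
Y(u, p) = 871/436 (Y(u, p) = 2 + 1/(2*(-184 - 34)) = 2 + (½)/(-218) = 2 + (½)*(-1/218) = 2 - 1/436 = 871/436)
r = 4773/5122 (r = 19092*(1/20488) = 4773/5122 ≈ 0.93186)
Y(96, M) - r = 871/436 - 1*4773/5122 = 871/436 - 4773/5122 = 1190117/1116596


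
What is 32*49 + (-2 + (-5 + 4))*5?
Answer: 1553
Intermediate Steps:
32*49 + (-2 + (-5 + 4))*5 = 1568 + (-2 - 1)*5 = 1568 - 3*5 = 1568 - 15 = 1553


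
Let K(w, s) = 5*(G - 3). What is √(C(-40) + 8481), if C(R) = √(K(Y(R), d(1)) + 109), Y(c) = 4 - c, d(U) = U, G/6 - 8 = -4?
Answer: √(8481 + √214) ≈ 92.172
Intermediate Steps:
G = 24 (G = 48 + 6*(-4) = 48 - 24 = 24)
K(w, s) = 105 (K(w, s) = 5*(24 - 3) = 5*21 = 105)
C(R) = √214 (C(R) = √(105 + 109) = √214)
√(C(-40) + 8481) = √(√214 + 8481) = √(8481 + √214)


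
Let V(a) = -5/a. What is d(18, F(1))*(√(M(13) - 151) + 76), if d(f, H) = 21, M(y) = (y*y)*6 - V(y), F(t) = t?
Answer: 1596 + 42*√36478/13 ≈ 2213.1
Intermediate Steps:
M(y) = 5/y + 6*y² (M(y) = (y*y)*6 - (-5)/y = y²*6 + 5/y = 6*y² + 5/y = 5/y + 6*y²)
d(18, F(1))*(√(M(13) - 151) + 76) = 21*(√((5 + 6*13³)/13 - 151) + 76) = 21*(√((5 + 6*2197)/13 - 151) + 76) = 21*(√((5 + 13182)/13 - 151) + 76) = 21*(√((1/13)*13187 - 151) + 76) = 21*(√(13187/13 - 151) + 76) = 21*(√(11224/13) + 76) = 21*(2*√36478/13 + 76) = 21*(76 + 2*√36478/13) = 1596 + 42*√36478/13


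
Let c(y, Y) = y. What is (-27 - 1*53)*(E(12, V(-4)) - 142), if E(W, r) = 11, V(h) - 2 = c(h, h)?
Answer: 10480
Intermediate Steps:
V(h) = 2 + h
(-27 - 1*53)*(E(12, V(-4)) - 142) = (-27 - 1*53)*(11 - 142) = (-27 - 53)*(-131) = -80*(-131) = 10480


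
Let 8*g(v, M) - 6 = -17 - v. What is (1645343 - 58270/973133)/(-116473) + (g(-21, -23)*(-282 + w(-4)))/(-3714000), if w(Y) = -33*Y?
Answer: -31715218481081083/2245112403957472 ≈ -14.126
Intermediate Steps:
g(v, M) = -11/8 - v/8 (g(v, M) = ¾ + (-17 - v)/8 = ¾ + (-17/8 - v/8) = -11/8 - v/8)
(1645343 - 58270/973133)/(-116473) + (g(-21, -23)*(-282 + w(-4)))/(-3714000) = (1645343 - 58270/973133)/(-116473) + ((-11/8 - ⅛*(-21))*(-282 - 33*(-4)))/(-3714000) = (1645343 - 58270/973133)*(-1/116473) + ((-11/8 + 21/8)*(-282 + 132))*(-1/3714000) = (1645343 - 1*58270/973133)*(-1/116473) + ((5/4)*(-150))*(-1/3714000) = (1645343 - 58270/973133)*(-1/116473) - 375/2*(-1/3714000) = (1601137511349/973133)*(-1/116473) + 1/19808 = -1601137511349/113343719909 + 1/19808 = -31715218481081083/2245112403957472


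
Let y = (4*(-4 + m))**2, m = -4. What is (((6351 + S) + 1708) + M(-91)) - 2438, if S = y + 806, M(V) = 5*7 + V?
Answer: 7395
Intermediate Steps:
M(V) = 35 + V
y = 1024 (y = (4*(-4 - 4))**2 = (4*(-8))**2 = (-32)**2 = 1024)
S = 1830 (S = 1024 + 806 = 1830)
(((6351 + S) + 1708) + M(-91)) - 2438 = (((6351 + 1830) + 1708) + (35 - 91)) - 2438 = ((8181 + 1708) - 56) - 2438 = (9889 - 56) - 2438 = 9833 - 2438 = 7395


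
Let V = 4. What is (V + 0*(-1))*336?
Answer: 1344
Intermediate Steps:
(V + 0*(-1))*336 = (4 + 0*(-1))*336 = (4 + 0)*336 = 4*336 = 1344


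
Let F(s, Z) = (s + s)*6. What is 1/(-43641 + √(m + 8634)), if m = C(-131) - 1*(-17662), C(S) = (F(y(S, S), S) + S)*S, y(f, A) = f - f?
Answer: -43641/1904493424 - √43457/1904493424 ≈ -2.3024e-5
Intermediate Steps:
y(f, A) = 0
F(s, Z) = 12*s (F(s, Z) = (2*s)*6 = 12*s)
C(S) = S² (C(S) = (12*0 + S)*S = (0 + S)*S = S*S = S²)
m = 34823 (m = (-131)² - 1*(-17662) = 17161 + 17662 = 34823)
1/(-43641 + √(m + 8634)) = 1/(-43641 + √(34823 + 8634)) = 1/(-43641 + √43457)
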